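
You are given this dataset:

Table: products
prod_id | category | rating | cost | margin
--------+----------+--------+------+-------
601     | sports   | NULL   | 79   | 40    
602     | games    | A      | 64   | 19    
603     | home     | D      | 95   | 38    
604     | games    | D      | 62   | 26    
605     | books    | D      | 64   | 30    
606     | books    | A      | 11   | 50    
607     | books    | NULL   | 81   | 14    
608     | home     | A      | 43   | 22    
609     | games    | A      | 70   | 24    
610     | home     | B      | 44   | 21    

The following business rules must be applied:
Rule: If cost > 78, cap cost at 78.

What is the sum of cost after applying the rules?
592

Step 1: 3 records have cost > 78
Step 2: These records originally summed to 255
Step 3: After capping: 3 × 78 = 234
Step 4: Unaffected records sum: 358
Step 5: Final sum = 234 + 358 = 592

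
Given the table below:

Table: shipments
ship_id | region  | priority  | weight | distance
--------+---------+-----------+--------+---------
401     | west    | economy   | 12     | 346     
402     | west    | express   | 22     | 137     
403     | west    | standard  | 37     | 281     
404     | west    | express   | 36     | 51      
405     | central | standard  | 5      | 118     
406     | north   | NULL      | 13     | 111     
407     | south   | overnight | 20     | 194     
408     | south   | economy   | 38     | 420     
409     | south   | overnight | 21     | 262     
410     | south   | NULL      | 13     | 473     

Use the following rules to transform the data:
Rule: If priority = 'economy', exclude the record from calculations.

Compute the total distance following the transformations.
1627

Step 1: Identify records where priority = 'economy'
Step 2: The excluded records sum to 766
Step 3: Original total distance = 2393
Step 4: Remaining total = 2393 - 766 = 1627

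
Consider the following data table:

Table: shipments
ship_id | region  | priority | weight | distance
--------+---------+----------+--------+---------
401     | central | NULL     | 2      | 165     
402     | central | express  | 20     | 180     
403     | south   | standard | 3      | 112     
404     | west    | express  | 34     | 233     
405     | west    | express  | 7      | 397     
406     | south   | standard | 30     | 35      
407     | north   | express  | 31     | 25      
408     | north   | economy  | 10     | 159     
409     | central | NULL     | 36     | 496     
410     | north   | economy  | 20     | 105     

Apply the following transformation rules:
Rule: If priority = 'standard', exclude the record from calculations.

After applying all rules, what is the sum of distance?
1760

Step 1: Identify records where priority = 'standard'
Step 2: The excluded records sum to 147
Step 3: Original total distance = 1907
Step 4: Remaining total = 1907 - 147 = 1760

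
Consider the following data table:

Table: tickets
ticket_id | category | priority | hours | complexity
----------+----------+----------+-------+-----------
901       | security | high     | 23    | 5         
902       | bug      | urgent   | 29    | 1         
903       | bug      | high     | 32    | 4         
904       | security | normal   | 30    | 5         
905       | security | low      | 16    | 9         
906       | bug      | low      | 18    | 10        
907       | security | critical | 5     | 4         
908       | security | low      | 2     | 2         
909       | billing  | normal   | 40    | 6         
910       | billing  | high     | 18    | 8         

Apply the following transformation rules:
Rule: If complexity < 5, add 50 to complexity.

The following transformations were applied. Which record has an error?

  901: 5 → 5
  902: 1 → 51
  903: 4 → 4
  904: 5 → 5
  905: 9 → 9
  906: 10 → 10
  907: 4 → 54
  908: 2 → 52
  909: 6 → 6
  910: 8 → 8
Record 903 has an error. The correct transformed value should be 54, not 4.

Step 1: Check each record against the rule
Step 2: Record 903 has complexity = 4
Step 3: Since 4 < 5, the bonus should have been applied
Step 4: Correct value = 54, but claimed value = 4
Conclusion: Record 903 has the error.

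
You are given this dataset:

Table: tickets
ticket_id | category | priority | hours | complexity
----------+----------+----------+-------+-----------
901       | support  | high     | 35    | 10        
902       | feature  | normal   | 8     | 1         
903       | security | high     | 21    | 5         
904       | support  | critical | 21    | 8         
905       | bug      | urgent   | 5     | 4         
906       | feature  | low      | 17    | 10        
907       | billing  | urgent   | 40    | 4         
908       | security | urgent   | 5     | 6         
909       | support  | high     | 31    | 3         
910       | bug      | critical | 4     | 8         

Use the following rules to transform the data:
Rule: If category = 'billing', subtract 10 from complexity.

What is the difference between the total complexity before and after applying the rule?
10

Step 1: Original sum of complexity = 59
Step 2: 1 records have category = 'billing'
Step 3: Each affected record changes by -10
Step 4: Total change = 1 × -10 = -10
Step 5: New sum = 59 + -10 = 49
Step 6: Difference = |49 - 59| = 10
        (Sum decreased by 10)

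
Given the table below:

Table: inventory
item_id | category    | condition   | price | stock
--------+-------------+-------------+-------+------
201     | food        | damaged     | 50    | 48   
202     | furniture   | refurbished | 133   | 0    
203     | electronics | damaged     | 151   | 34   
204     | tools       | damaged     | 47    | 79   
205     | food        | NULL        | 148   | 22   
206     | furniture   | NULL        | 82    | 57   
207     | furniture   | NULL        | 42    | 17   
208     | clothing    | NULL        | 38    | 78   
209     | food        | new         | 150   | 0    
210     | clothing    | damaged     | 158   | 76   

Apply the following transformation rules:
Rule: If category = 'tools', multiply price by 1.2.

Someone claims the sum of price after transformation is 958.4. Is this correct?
No, the correct result is 1008.4.

Step 1: Calculate the correct sum after transformation
Step 2: Apply multiplier 1.2 to records where category = 'tools'
Step 3: Correct result = 1008.4
Step 4: Claimed result = 958.4
Step 5: 1008.4 ≠ 958.4
Conclusion: The claimed result is incorrect. The correct answer is 1008.4.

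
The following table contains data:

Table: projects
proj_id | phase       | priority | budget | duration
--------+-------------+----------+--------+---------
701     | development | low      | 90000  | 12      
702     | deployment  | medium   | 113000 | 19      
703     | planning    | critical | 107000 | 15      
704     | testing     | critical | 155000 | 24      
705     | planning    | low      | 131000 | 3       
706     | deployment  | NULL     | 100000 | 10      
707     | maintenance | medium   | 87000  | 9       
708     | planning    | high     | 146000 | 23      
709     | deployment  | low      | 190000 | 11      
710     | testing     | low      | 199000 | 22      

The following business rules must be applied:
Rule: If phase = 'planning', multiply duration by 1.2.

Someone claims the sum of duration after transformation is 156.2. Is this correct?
Yes, the result is correct.

Step 1: Calculate the correct sum after transformation
Step 2: Apply multiplier 1.2 to records where phase = 'planning'
Step 3: Correct result = 156.2
Step 4: Claimed result = 156.2
Step 5: 156.2 = 156.2 ✓
Conclusion: The claimed result is correct.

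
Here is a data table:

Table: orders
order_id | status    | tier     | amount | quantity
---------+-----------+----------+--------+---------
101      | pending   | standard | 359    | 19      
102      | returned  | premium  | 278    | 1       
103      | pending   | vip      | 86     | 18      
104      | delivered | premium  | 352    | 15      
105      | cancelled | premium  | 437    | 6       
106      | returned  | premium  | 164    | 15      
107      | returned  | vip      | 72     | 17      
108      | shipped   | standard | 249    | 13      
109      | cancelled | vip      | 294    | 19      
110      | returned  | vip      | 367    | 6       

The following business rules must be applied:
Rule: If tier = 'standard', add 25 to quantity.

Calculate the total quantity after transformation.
179

Step 1: Count records where tier = 'standard': 2
Step 2: Total bonus added: 2 × 25 = 50
Step 3: Original sum of quantity: 129
Step 4: Final sum = 129 + 50 = 179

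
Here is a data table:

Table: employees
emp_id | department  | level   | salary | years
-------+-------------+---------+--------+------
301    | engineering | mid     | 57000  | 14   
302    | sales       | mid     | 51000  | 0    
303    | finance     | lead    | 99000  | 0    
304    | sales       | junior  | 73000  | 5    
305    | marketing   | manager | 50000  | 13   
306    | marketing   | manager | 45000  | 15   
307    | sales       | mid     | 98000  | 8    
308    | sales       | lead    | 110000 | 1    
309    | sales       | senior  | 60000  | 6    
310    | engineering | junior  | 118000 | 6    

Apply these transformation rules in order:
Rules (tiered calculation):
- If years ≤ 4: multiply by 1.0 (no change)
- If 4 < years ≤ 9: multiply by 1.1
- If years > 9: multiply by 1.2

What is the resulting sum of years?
78.9

Step 1: Tier 1 (years ≤ 4): 3 records, sum = 1 × 1.0 = 1.0
Step 2: Tier 2 (4 < years ≤ 9): 4 records, sum = 25 × 1.1 = 27.5
Step 3: Tier 3 (years > 9): 3 records, sum = 42 × 1.2 = 50.4
Step 4: Final sum = 1.0 + 27.5 + 50.4 = 78.9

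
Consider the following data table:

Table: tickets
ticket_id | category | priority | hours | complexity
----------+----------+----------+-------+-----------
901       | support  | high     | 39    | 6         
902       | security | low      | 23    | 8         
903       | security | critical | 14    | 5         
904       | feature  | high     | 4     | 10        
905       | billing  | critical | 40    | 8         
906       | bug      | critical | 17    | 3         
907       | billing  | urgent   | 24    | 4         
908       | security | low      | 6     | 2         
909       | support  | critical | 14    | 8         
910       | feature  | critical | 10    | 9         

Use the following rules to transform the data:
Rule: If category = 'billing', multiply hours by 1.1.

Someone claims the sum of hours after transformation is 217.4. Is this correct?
No, the correct result is 197.4.

Step 1: Calculate the correct sum after transformation
Step 2: Apply multiplier 1.1 to records where category = 'billing'
Step 3: Correct result = 197.4
Step 4: Claimed result = 217.4
Step 5: 197.4 ≠ 217.4
Conclusion: The claimed result is incorrect. The correct answer is 197.4.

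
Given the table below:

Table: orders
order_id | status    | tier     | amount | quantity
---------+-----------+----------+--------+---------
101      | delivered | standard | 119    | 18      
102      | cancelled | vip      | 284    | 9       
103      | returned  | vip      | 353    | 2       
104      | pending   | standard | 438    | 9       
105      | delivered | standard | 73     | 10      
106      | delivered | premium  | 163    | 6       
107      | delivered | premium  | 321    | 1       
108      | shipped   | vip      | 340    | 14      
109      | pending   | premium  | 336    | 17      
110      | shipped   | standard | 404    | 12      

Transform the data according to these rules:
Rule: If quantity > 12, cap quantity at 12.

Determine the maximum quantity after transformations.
12

Step 1: Original maximum quantity = 18
Step 2: Apply cap at 12
Step 3: 3 records had quantity > 12 and were capped
Step 4: Maximum after transformation = 12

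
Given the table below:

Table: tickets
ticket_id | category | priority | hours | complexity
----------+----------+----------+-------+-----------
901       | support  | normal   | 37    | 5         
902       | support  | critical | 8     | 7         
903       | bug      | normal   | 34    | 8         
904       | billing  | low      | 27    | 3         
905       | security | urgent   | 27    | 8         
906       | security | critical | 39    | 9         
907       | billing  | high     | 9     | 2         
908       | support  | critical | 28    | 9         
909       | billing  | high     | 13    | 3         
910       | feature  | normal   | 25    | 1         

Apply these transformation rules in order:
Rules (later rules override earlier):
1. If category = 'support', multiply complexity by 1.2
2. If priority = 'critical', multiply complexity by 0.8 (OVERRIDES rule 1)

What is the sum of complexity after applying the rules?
51.0

Step 1: Rule 2 takes priority for records with priority = 'critical'
  - 3 records: 25 × 0.8 = 20.0
Step 2: Rule 1 applies to remaining records with category = 'support'
  - 1 records: 5 × 1.2 = 6.0
Step 3: Other records unchanged: 25
Step 4: Final sum = 20.0 + 6.0 + 25 = 51.0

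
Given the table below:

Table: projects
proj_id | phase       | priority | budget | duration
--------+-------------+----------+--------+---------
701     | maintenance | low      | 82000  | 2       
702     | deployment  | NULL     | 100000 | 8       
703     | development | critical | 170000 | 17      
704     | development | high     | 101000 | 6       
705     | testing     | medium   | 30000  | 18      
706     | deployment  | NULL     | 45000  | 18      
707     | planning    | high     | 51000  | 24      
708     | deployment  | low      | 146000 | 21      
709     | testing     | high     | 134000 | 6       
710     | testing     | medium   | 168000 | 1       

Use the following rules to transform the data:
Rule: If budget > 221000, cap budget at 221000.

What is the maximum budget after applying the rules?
170000

Step 1: Original maximum budget = 170000
Step 2: Check cap of 221000 against maximum
Step 3: No records exceed the cap (max 170000 <= cap 221000), so no capping applies
Step 4: Maximum after transformation = 170000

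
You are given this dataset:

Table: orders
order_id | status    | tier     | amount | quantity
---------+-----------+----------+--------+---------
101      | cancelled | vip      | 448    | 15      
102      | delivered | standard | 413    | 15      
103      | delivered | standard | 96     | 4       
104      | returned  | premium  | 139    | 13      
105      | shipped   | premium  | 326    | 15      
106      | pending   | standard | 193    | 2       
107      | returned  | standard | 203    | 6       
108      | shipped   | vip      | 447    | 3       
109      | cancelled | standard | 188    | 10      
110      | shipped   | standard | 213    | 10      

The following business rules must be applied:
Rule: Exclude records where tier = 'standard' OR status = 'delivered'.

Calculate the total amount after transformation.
1360

Step 1: Find records where tier = 'standard' OR status = 'delivered'
Step 2: 6 records match, summing to 1306
Step 3: Original sum: 2666
Step 4: Remaining sum = 2666 - 1306 = 1360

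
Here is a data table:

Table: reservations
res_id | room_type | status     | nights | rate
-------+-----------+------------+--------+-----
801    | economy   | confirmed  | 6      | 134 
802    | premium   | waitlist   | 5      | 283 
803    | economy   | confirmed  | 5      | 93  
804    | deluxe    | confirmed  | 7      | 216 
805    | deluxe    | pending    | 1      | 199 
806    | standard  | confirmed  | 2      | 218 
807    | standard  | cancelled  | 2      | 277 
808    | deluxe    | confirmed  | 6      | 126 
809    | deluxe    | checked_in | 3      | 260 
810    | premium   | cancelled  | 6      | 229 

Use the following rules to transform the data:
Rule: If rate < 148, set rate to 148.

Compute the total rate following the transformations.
2126

Step 1: 3 records have rate < 148
Step 2: These records originally summed to 353
Step 3: After setting to minimum: 3 × 148 = 444
Step 4: Unaffected records sum: 1682
Step 5: Final sum = 444 + 1682 = 2126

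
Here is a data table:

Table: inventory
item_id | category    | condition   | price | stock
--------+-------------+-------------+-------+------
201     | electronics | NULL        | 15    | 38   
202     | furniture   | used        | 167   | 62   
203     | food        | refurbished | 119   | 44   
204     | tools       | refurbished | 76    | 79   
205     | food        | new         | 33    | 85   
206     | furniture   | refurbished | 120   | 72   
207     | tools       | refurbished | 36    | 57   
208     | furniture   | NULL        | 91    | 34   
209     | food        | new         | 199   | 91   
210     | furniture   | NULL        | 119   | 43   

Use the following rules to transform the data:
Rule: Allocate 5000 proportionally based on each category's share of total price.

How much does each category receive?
electronics: 76.92, food: 1800.0, furniture: 2548.72, tools: 574.36

Step 1: Calculate total price = 975
Step 2: Calculate each category's proportion:
  electronics: 15/975 = 1.54% → 76.92
  food: 351/975 = 36.00% → 1800.0
  furniture: 497/975 = 50.97% → 2548.72
  tools: 112/975 = 11.49% → 574.36
Step 3: Verify: sum of allocations ≈ 5000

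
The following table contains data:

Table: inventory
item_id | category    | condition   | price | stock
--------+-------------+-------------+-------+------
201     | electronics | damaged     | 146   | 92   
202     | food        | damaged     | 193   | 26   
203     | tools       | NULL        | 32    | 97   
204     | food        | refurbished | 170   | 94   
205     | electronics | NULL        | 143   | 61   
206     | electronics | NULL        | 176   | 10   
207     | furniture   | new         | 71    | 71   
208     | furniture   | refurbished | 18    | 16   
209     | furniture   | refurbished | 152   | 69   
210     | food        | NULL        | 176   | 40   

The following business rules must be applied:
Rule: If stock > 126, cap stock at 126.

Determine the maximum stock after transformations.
97

Step 1: Original maximum stock = 97
Step 2: Check cap of 126 against maximum
Step 3: No records exceed the cap (max 97 <= cap 126), so no capping applies
Step 4: Maximum after transformation = 97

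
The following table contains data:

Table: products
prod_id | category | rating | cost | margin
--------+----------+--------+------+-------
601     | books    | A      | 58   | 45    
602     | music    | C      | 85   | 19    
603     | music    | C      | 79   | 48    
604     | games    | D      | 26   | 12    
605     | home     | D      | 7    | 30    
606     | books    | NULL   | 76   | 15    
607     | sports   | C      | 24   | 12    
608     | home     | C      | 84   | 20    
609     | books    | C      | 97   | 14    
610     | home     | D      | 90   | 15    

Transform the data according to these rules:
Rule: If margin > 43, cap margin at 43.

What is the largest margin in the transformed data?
43

Step 1: Original maximum margin = 48
Step 2: Apply cap at 43
Step 3: 2 records had margin > 43 and were capped
Step 4: Maximum after transformation = 43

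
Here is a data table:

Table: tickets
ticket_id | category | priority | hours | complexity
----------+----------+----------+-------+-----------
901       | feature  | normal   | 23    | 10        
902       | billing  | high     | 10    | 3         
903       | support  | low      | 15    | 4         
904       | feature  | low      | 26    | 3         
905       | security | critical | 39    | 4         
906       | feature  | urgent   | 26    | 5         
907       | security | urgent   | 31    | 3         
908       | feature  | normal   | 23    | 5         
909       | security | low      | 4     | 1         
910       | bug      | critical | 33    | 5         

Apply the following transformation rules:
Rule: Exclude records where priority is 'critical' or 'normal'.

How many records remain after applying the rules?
6

Step 1: Count records to exclude
  - 2 (critical) + 2 (normal) = 4 records
Step 2: Total records: 10
Step 3: Remaining = 10 - 4 = 6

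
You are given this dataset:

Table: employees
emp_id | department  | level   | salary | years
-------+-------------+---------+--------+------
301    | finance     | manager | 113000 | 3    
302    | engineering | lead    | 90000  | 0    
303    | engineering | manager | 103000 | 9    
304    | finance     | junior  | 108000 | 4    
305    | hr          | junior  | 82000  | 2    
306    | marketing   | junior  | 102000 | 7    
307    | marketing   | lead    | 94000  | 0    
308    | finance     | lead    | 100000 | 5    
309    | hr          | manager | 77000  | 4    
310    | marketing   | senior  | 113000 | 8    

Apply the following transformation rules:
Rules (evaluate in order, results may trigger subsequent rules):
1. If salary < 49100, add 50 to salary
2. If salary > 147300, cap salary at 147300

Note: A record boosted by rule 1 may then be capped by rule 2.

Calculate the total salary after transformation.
982000

Step 1: Apply rule 1 to records with salary < 49100
  - 0 records get bonus of 50
  - Of these, 0 records then exceed 147300 and get capped
Step 2: Apply rule 2 to records with salary > 147300
  - 0 records (original) are capped
Step 3: Calculate final sum = 982000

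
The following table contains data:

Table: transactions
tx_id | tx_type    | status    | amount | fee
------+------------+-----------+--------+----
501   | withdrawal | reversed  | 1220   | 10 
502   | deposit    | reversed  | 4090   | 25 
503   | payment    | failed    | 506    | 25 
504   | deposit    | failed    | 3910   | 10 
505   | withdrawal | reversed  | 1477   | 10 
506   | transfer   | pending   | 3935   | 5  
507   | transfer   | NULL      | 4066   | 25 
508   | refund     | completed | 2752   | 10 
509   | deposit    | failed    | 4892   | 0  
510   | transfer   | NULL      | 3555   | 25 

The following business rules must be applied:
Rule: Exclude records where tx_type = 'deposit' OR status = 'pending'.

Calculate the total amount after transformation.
13576

Step 1: Find records where tx_type = 'deposit' OR status = 'pending'
Step 2: 4 records match, summing to 16827
Step 3: Original sum: 30403
Step 4: Remaining sum = 30403 - 16827 = 13576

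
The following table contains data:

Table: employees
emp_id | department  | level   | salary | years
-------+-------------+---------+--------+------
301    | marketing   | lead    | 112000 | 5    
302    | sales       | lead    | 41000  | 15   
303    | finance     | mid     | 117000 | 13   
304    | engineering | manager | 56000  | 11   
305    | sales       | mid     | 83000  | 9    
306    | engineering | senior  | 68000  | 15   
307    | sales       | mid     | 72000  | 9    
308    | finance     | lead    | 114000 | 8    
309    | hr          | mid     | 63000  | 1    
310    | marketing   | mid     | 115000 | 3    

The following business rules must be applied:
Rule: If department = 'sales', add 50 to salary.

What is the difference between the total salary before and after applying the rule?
150

Step 1: Original sum of salary = 841000
Step 2: 3 records have department = 'sales'
Step 3: Each affected record changes by 50
Step 4: Total change = 3 × 50 = 150
Step 5: New sum = 841000 + 150 = 841150
Step 6: Difference = |841150 - 841000| = 150
        (Sum increased by 150)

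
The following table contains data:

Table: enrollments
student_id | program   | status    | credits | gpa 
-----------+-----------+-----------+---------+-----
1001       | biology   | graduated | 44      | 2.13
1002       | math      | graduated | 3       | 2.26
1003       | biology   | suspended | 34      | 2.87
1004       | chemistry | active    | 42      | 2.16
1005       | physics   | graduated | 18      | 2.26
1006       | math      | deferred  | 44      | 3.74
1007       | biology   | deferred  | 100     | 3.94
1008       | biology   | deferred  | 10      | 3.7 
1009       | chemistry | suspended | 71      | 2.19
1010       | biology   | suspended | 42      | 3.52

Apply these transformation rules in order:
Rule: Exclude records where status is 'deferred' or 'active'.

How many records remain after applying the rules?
6

Step 1: Count records to exclude
  - 3 (deferred) + 1 (active) = 4 records
Step 2: Total records: 10
Step 3: Remaining = 10 - 4 = 6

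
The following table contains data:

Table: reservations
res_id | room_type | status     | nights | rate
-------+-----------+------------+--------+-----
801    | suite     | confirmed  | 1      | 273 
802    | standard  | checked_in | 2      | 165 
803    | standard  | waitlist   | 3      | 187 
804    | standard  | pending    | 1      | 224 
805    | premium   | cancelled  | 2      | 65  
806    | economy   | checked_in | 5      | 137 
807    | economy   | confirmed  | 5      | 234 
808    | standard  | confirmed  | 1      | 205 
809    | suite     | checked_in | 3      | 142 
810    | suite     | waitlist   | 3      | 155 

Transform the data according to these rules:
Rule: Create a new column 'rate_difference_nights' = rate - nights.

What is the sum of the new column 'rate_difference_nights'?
1761

Step 1: For each record, compute rate - nights
Example calculations:
  273 - 1 = 272
  165 - 2 = 163
  187 - 3 = 184
  ...
Step 2: Sum all derived values
Step 3: Total = 1761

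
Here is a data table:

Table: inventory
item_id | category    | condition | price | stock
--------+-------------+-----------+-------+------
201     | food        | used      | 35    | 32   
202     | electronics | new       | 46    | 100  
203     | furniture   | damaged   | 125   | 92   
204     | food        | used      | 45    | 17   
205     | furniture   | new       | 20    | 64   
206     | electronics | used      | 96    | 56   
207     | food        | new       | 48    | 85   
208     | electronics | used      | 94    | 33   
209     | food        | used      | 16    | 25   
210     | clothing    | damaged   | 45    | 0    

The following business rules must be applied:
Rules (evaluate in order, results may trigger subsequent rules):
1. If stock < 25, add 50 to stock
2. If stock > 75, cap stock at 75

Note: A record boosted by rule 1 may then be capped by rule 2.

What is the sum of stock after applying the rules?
552

Step 1: Apply rule 1 to records with stock < 25
  - 2 records get bonus of 50
  - Of these, 0 records then exceed 75 and get capped
Step 2: Apply rule 2 to records with stock > 75
  - 3 records (original) are capped
Step 3: Calculate final sum = 552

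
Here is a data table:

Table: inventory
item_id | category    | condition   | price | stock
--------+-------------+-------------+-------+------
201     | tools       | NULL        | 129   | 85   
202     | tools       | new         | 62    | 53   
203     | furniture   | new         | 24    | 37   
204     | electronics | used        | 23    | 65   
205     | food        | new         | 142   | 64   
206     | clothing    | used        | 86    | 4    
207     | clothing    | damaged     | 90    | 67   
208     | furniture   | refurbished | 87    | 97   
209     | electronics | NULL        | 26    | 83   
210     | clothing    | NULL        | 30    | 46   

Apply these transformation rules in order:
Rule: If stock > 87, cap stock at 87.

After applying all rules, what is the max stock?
87

Step 1: Original maximum stock = 97
Step 2: Apply cap at 87
Step 3: 1 records had stock > 87 and were capped
Step 4: Maximum after transformation = 87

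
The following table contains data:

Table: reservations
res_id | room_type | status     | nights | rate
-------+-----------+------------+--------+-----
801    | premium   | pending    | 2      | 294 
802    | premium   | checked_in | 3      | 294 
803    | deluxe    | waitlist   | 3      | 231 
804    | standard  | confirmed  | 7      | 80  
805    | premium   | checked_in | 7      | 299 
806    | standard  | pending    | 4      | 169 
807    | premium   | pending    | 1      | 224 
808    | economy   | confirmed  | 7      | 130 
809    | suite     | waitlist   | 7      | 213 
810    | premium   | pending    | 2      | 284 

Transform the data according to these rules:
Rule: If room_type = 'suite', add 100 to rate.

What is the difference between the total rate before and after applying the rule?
100

Step 1: Original sum of rate = 2218
Step 2: 1 records have room_type = 'suite'
Step 3: Each affected record changes by 100
Step 4: Total change = 1 × 100 = 100
Step 5: New sum = 2218 + 100 = 2318
Step 6: Difference = |2318 - 2218| = 100
        (Sum increased by 100)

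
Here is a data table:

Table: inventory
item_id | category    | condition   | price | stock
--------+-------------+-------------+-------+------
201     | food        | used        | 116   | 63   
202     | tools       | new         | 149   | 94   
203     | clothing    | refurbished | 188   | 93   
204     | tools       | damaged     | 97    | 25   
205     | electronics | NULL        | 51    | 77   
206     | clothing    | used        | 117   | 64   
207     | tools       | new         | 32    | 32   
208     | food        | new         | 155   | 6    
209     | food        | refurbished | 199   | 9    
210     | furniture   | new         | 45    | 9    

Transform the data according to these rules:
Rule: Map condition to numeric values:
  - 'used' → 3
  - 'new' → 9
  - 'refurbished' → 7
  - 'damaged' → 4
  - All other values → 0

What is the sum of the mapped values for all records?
60

Step 1: Apply mapping to each record
Step 2: Count by status:
  'used': 2 records × 3 = 6
  'new': 4 records × 9 = 36
  'refurbished': 2 records × 7 = 14
  'damaged': 1 records × 4 = 4
Step 3: Sum all mapped values = 60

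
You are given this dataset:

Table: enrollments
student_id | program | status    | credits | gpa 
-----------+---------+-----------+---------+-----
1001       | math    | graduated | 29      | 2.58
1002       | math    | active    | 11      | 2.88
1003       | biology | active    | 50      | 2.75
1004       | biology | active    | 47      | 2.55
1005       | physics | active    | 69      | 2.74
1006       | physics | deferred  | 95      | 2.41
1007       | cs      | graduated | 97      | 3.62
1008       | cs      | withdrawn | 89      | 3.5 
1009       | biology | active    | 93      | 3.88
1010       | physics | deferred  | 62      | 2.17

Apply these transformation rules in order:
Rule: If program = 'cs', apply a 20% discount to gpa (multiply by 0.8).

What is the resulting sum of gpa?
27.66

Step 1: Records with program = 'cs' have total gpa = 7.12
Step 2: Apply multiplier: 7.12 × 0.8 = 5.7
Step 3: Other records total: 21.96
Step 4: Final sum = 5.7 + 21.96 = 27.66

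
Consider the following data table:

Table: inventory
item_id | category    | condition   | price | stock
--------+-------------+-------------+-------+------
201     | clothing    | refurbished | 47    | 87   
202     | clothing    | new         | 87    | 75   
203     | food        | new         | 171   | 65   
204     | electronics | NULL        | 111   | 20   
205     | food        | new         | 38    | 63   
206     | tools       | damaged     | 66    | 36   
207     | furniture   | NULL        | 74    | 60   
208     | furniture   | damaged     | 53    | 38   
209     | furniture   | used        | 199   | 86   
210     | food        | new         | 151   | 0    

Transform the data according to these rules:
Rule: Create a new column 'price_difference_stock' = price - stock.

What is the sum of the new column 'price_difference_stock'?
467

Step 1: For each record, compute price - stock
Example calculations:
  47 - 87 = -40
  87 - 75 = 12
  171 - 65 = 106
  ...
Step 2: Sum all derived values
Step 3: Total = 467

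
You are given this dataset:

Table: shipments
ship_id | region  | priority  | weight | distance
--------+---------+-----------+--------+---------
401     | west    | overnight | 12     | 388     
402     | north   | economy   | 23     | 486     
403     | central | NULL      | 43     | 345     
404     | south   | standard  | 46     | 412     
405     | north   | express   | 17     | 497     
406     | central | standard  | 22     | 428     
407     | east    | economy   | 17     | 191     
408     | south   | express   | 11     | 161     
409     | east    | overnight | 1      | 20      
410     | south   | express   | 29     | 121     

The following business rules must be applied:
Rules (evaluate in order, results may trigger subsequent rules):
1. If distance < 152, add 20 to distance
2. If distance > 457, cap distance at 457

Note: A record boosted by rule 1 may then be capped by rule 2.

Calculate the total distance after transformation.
3020

Step 1: Apply rule 1 to records with distance < 152
  - 2 records get bonus of 20
  - Of these, 0 records then exceed 457 and get capped
Step 2: Apply rule 2 to records with distance > 457
  - 2 records (original) are capped
Step 3: Calculate final sum = 3020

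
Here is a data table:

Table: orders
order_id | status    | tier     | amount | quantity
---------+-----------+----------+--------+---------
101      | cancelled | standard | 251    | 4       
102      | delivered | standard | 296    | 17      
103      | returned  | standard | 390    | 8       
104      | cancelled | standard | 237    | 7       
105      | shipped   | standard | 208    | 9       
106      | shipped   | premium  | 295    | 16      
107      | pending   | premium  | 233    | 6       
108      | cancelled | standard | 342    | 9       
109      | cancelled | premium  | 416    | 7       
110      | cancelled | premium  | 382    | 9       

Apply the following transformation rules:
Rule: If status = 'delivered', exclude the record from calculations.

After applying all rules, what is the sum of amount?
2754

Step 1: Identify records where status = 'delivered'
Step 2: The excluded records sum to 296
Step 3: Original total amount = 3050
Step 4: Remaining total = 3050 - 296 = 2754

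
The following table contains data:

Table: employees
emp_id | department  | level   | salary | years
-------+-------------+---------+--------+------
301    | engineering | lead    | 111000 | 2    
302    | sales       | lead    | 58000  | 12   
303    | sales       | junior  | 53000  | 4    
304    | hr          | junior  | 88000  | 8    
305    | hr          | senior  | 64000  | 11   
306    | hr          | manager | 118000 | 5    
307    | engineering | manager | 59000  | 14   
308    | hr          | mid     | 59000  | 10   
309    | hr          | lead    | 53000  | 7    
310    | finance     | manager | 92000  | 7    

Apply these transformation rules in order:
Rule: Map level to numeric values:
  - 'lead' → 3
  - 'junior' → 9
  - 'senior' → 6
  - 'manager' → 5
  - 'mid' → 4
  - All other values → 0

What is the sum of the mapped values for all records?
52

Step 1: Apply mapping to each record
Step 2: Count by status:
  'lead': 3 records × 3 = 9
  'junior': 2 records × 9 = 18
  'senior': 1 records × 6 = 6
  'manager': 3 records × 5 = 15
  'mid': 1 records × 4 = 4
Step 3: Sum all mapped values = 52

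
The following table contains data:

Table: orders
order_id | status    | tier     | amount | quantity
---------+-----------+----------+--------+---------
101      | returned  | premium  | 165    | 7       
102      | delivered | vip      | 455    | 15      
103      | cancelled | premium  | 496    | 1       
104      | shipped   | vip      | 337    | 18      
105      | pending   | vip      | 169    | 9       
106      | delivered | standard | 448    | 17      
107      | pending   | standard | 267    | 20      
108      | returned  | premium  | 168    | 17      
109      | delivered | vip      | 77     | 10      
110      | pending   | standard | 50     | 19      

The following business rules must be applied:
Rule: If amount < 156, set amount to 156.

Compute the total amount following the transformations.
2817

Step 1: 2 records have amount < 156
Step 2: These records originally summed to 127
Step 3: After setting to minimum: 2 × 156 = 312
Step 4: Unaffected records sum: 2505
Step 5: Final sum = 312 + 2505 = 2817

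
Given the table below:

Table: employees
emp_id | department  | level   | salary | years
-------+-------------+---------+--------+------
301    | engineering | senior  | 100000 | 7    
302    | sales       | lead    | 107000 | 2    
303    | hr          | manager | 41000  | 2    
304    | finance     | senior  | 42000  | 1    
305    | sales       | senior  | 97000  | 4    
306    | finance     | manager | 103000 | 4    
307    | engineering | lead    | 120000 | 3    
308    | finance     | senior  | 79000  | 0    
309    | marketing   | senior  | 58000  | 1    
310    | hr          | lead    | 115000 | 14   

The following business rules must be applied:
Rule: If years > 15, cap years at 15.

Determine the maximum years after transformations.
14

Step 1: Original maximum years = 14
Step 2: Check cap of 15 against maximum
Step 3: No records exceed the cap (max 14 <= cap 15), so no capping applies
Step 4: Maximum after transformation = 14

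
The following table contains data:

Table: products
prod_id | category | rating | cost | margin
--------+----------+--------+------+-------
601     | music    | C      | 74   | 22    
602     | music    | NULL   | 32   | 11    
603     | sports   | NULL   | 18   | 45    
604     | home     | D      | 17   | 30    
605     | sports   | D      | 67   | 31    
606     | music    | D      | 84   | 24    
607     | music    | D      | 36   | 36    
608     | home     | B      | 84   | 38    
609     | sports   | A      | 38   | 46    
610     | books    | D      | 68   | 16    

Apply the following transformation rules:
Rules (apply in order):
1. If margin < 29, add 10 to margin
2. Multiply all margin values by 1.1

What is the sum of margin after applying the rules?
372.9

Step 1: Apply Rule 1 - Add 10 to records with margin < 29
  - 4 records affected: 73 + (4 × 10) = 113
  - Unaffected records: 226
  - Sum after Rule 1: 339
Step 2: Apply Rule 2 - Multiply all by 1.1
  - 339 × 1.1 = 372.9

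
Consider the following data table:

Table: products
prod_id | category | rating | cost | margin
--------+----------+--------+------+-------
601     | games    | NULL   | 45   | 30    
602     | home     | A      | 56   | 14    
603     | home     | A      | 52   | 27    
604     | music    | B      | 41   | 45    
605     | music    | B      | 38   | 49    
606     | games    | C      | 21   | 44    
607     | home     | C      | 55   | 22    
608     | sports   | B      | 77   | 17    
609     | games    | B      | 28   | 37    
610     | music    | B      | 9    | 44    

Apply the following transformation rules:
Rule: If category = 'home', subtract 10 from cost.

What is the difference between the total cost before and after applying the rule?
30

Step 1: Original sum of cost = 422
Step 2: 3 records have category = 'home'
Step 3: Each affected record changes by -10
Step 4: Total change = 3 × -10 = -30
Step 5: New sum = 422 + -30 = 392
Step 6: Difference = |392 - 422| = 30
        (Sum decreased by 30)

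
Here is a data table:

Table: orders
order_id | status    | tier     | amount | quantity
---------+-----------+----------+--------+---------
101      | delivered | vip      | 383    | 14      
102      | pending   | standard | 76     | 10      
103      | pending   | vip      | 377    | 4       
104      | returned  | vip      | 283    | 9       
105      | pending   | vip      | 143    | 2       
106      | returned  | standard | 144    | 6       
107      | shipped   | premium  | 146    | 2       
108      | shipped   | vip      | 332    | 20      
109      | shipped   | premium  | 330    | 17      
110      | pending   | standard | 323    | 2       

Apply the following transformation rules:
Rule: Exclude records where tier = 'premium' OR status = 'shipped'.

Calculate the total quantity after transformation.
47

Step 1: Find records where tier = 'premium' OR status = 'shipped'
Step 2: 3 records match, summing to 39
Step 3: Original sum: 86
Step 4: Remaining sum = 86 - 39 = 47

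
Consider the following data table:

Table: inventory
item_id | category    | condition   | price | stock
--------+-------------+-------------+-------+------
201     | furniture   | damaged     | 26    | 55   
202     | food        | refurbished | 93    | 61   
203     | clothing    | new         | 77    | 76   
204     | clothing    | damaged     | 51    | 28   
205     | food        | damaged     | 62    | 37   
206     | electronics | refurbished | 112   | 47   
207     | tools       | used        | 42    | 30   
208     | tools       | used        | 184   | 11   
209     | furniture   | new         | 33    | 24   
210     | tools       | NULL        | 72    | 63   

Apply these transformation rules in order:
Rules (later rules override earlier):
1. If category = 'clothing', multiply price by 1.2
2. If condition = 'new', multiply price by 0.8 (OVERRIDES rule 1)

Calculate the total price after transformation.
740.2

Step 1: Rule 2 takes priority for records with condition = 'new'
  - 2 records: 110 × 0.8 = 88.0
Step 2: Rule 1 applies to remaining records with category = 'clothing'
  - 1 records: 51 × 1.2 = 61.2
Step 3: Other records unchanged: 591
Step 4: Final sum = 88.0 + 61.2 + 591 = 740.2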